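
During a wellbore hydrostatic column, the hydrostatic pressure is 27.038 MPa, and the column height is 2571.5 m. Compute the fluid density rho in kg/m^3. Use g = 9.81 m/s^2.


rho = P * 1e6 / (g * h)
rho = 27.038 * 1e6 / (9.81 * 2571.5)
rho = 1071.8 kg/m^3


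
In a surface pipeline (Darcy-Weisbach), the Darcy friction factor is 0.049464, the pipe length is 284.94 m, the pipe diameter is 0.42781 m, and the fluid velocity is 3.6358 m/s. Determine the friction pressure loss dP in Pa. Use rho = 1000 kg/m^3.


dP = f * (L/D) * (rho*vel^2/2) / 1000
dP = 0.049464 * (284.94/0.42781) * (1000*3.6358^2/2) / 1000
dP = 217.7518 kPa
Convert: 217.7518 kPa * 1000.0 = 2.1775e+05 Pa
dP = 2.1775e+05 Pa


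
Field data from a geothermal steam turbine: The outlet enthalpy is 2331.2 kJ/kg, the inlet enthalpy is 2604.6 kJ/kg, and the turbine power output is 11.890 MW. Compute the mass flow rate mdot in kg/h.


mdot = P * 1000 / (h_in - h_out)
mdot = 11.890 * 1000 / (2604.6 - 2331.2)
mdot = 43.48939 kg/s
Convert: 43.48939 kg/s * 3600.0 = 1.5656e+05 kg/h
mdot = 1.5656e+05 kg/h


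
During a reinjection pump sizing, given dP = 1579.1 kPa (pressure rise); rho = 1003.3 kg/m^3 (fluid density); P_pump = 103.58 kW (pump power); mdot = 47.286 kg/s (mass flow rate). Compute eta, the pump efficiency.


eta = mdot * dP / (rho * P_pump)
eta = 47.286 * 1579.1 / (1003.3 * 103.58)
eta = 0.71851


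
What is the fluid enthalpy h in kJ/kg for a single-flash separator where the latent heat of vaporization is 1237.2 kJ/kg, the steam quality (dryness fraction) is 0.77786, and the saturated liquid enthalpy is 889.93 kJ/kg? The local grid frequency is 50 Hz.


h = hf + x * hfg
h = 889.93 + 0.77786 * 1237.2
h = 1852.3 kJ/kg


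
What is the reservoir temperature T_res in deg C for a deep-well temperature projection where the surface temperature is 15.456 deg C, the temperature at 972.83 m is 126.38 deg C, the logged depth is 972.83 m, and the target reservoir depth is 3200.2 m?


Step 1: grad = (T_d1 - T_surf)/d1 * 1000 = (126.38 - 15.456)/972.83 * 1000 = 114.0220 deg C/km
Step 2: T_res = T_surf + grad*d2/1000 = 15.456 + 114.0220*3200.2/1000 = 380.35 deg C
T_res = 380.35 deg C


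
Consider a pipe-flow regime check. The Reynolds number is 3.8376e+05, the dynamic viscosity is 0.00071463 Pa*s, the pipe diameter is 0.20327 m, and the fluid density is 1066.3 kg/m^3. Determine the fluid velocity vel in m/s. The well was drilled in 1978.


vel = Re * mu / (rho * D)
vel = 3.8376e+05 * 0.00071463 / (1066.3 * 0.20327)
vel = 1.2653 m/s


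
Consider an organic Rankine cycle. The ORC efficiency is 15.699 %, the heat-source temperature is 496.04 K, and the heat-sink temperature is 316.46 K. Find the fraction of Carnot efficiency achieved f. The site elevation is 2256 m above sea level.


f = (eta_orc/100) / (1 - Tc/Th)
f = (15.699/100) / (1 - 316.46/496.04)
f = 0.43364


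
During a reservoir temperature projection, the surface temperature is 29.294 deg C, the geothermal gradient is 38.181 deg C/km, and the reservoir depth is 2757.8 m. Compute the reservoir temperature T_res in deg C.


T_res = T_surf + grad * d / 1000
T_res = 29.294 + 38.181 * 2757.8 / 1000
T_res = 134.59 deg C


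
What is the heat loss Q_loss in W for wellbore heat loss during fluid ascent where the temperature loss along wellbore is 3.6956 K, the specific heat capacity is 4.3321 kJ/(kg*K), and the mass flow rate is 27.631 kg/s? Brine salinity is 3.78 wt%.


Q_loss = mdot * cp * dT
Q_loss = 27.631 * 4.3321 * 3.6956
Q_loss = 442.3643 kW
Convert: 442.3643 kW * 1000.0 = 4.4236e+05 W
Q_loss = 4.4236e+05 W


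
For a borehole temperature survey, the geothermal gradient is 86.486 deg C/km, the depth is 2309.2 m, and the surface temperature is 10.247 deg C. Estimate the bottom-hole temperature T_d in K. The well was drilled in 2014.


T_d = T_surf + grad * d / 1000
T_d = 10.247 + 86.486 * 2309.2 / 1000
T_d = 209.9605 deg C
Convert to K: 209.9605 + 273.15 = 483.11 K
T_d = 483.11 K


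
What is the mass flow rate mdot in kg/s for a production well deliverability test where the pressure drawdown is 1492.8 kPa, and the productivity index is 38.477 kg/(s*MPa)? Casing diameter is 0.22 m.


mdot = PI * dP / 1000
mdot = 38.477 * 1492.8 / 1000
mdot = 57.438 kg/s


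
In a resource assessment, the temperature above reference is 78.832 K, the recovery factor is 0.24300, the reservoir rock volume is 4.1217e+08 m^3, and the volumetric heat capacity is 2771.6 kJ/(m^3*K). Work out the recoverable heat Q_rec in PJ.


Step 1: Q_s = Vr*rhoc*dT/1e12 = 4.1217e+08*2771.6*78.832/1e12 = 90.05534 PJ
Step 2: Q_rec = Q_s * RF = 90.05534 * 0.243 = 21.883 PJ
Q_rec = 21.883 PJ


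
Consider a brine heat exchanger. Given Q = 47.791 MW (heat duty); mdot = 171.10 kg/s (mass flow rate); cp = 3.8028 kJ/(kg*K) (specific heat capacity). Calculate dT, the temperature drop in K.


dT = Q * 1000 / (mdot * cp)
dT = 47.791 * 1000 / (171.10 * 3.8028)
dT = 73.450 K


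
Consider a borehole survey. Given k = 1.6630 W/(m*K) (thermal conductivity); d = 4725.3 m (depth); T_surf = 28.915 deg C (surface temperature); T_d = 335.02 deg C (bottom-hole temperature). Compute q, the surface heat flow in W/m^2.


Step 1: grad = (T_d - T_surf)/d * 1000 = (335.02 - 28.915)/4725.3 * 1000 = 64.78001 deg C/km
Step 2: q = k * grad / 1000 = 1.663 * 64.78001 / 1000 = 0.10773 W/m^2
q = 0.10773 W/m^2


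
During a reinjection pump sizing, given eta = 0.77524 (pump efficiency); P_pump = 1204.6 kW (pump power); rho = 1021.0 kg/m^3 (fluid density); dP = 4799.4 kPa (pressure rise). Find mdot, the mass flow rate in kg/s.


mdot = P_pump * rho * eta / dP
mdot = 1204.6 * 1021.0 * 0.77524 / 4799.4
mdot = 198.66 kg/s


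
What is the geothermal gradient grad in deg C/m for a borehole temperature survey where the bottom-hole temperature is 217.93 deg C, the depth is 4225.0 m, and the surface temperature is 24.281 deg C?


grad = (T_d - T_surf) / d * 1000
grad = (217.93 - 24.281) / 4225.0 * 1000
grad = 45.83408 deg C/km
Convert: 45.83408 deg C/km * 0.001 = 0.045834 deg C/m
grad = 0.045834 deg C/m


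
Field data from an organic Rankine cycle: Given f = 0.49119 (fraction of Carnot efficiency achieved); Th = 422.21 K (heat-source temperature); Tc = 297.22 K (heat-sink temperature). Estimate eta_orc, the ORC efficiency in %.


eta_orc = (1 - Tc/Th) * f * 100
eta_orc = (1 - 297.22/422.21) * 0.49119 * 100
eta_orc = 14.541 %


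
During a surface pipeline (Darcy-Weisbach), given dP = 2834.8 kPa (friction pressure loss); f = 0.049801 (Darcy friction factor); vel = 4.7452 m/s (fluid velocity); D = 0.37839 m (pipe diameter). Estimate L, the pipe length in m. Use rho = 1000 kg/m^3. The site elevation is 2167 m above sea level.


L = dP*1000*D / (f*rho*vel^2/2)
L = 2834.8*1000*0.37839 / (0.049801*1000*4.7452^2/2)
L = 1913.1 m


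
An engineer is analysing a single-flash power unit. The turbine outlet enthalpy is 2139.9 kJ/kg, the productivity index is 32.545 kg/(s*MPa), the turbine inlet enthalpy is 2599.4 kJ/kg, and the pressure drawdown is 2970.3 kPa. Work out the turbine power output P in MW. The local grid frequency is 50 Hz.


Step 1: mdot = PI * dP / 1000 = 32.545 * 2970.3 / 1000 = 96.66841 kg/s
Step 2: P = mdot*(h_in - h_out)/1000 = 96.66841*(2599.4 - 2139.9)/1000 = 44.419 MW
P = 44.419 MW


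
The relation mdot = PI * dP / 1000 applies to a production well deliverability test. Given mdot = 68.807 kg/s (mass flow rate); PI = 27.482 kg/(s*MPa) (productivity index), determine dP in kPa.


dP = mdot * 1000 / PI
dP = 68.807 * 1000 / 27.482
dP = 2503.7 kPa


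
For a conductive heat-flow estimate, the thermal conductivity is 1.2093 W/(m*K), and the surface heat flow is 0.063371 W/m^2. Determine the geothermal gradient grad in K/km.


grad = q * 1000 / k
grad = 0.063371 * 1000 / 1.2093
grad = 52.40304 deg C/km
Convert: 52.40304 deg C/km * 1.0 = 52.403 K/km
grad = 52.403 K/km


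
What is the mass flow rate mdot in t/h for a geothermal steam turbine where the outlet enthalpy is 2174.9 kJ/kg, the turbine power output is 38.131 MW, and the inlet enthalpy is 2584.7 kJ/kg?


mdot = P * 1000 / (h_in - h_out)
mdot = 38.131 * 1000 / (2584.7 - 2174.9)
mdot = 93.04783 kg/s
Convert: 93.04783 kg/s * 3.6 = 334.97 t/h
mdot = 334.97 t/h


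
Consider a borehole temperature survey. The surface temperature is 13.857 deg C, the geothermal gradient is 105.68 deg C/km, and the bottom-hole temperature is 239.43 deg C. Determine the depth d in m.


d = (T_d - T_surf) / grad * 1000
d = (239.43 - 13.857) / 105.68 * 1000
d = 2134.5 m


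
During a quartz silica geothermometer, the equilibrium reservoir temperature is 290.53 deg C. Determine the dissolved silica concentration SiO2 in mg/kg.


SiO2 = 10^(5.19 - 1309/(T_eq + 273.15))
SiO2 = 10^(5.19 - 1309/(290.53 + 273.15))
SiO2 = 737.50 mg/kg


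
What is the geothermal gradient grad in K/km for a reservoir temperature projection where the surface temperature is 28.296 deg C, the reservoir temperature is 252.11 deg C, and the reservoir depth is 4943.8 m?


grad = (T_res - T_surf) / d * 1000
grad = (252.11 - 28.296) / 4943.8 * 1000
grad = 45.27165 deg C/km
Convert: 45.27165 deg C/km * 1.0 = 45.272 K/km
grad = 45.272 K/km


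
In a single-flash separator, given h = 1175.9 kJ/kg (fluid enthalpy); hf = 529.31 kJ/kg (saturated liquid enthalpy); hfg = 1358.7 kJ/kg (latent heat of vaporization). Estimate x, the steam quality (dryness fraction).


x = (h - hf) / hfg
x = (1175.9 - 529.31) / 1358.7
x = 0.47589


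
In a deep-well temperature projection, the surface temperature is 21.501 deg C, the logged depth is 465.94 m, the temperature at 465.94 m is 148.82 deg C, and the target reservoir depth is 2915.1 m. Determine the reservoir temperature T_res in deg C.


Step 1: grad = (T_d1 - T_surf)/d1 * 1000 = (148.82 - 21.501)/465.94 * 1000 = 273.2519 deg C/km
Step 2: T_res = T_surf + grad*d2/1000 = 21.501 + 273.2519*2915.1/1000 = 818.06 deg C
T_res = 818.06 deg C


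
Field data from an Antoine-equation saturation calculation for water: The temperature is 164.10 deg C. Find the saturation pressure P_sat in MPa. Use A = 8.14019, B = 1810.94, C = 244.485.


P_sat = 10^(A - B/(C + T)) / 760 * 0.101325
P_sat = 10^(8.14019 - 1810.94/(244.485 + 164.10)) / 760 * 0.101325
P_sat = 0.68057 MPa


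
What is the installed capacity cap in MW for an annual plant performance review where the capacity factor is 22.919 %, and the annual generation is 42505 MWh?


cap = E_a / (CF/100 * 8760)
cap = 42505 / (22.919/100 * 8760)
cap = 21.171 MW


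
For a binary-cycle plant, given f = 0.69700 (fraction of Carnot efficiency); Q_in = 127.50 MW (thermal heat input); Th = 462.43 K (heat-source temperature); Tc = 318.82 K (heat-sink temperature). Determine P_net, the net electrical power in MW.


Step 1: eta = (1 - Tc/Th)*f = (1 - 318.82/462.43)*0.697 = 0.2164569
Step 2: P_net = eta * Q_in = 0.2164569 * 127.5 = 27.598 MW
P_net = 27.598 MW


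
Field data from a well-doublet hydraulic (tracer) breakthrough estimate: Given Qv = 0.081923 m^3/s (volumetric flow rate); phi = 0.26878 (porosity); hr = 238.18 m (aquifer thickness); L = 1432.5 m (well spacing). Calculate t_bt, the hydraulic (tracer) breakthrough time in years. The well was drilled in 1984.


t_bt = pi * hr * phi * L^2 / (3 * Qv) / (365.25*86400)
t_bt = pi * 238.18 * 0.26878 * 1432.5^2 / (3 * 0.081923) / (365.25*86400)
t_bt = 53.212 years


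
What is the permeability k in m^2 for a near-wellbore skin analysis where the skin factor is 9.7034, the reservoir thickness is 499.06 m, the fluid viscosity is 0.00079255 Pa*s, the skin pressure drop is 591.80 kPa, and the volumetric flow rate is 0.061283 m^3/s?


k = S*q*mu / (2*pi*dP_s*1000*hr)
k = 9.7034*0.061283*0.00079255 / (2*pi*591.80*1000*499.06)
k = 2.5397e-13 m^2


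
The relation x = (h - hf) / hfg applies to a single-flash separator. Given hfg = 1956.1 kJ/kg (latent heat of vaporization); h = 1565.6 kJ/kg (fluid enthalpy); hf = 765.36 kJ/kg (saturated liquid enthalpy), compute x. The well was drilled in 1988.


x = (h - hf) / hfg
x = (1565.6 - 765.36) / 1956.1
x = 0.40910


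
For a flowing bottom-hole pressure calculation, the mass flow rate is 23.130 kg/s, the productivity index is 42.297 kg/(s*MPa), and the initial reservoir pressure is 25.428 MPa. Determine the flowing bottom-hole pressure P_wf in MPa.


P_wf = P_i - mdot / PI
P_wf = 25.428 - 23.130 / 42.297
P_wf = 24.881 MPa


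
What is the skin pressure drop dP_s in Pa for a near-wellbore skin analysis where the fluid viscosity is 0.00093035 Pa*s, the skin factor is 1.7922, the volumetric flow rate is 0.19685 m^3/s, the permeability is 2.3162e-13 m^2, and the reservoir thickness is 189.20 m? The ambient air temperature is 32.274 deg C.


dP_s = S * q * mu / (2*pi*k*hr) / 1000
dP_s = 1.7922 * 0.19685 * 0.00093035 / (2*pi*2.3162e-13*189.20) / 1000
dP_s = 1192.041 kPa
Convert: 1192.041 kPa * 1000.0 = 1.1920e+06 Pa
dP_s = 1.1920e+06 Pa


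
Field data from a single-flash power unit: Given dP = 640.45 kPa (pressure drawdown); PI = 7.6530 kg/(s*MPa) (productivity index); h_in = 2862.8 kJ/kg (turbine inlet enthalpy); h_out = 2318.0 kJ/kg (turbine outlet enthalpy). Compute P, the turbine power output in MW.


Step 1: mdot = PI * dP / 1000 = 7.653 * 640.45 / 1000 = 4.901364 kg/s
Step 2: P = mdot*(h_in - h_out)/1000 = 4.901364*(2862.8 - 2318.0)/1000 = 2.6703 MW
P = 2.6703 MW


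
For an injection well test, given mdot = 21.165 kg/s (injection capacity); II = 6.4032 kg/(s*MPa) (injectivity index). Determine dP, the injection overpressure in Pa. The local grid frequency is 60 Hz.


dP = mdot * 1000 / II
dP = 21.165 * 1000 / 6.4032
dP = 3305.379 kPa
Convert: 3305.379 kPa * 1000.0 = 3.3054e+06 Pa
dP = 3.3054e+06 Pa


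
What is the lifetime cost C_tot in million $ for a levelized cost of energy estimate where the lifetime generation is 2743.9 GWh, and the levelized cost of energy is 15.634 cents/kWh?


C_tot = LCOE / 100 * E_tot
C_tot = 15.634 / 100 * 2743.9
C_tot = 428.98 million $


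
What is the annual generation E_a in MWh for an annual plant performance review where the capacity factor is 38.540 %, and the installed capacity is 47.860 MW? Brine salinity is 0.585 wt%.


E_a = CF / 100 * cap * 8760
E_a = 38.540 / 100 * 47.860 * 8760
E_a = 1.6158e+05 MWh


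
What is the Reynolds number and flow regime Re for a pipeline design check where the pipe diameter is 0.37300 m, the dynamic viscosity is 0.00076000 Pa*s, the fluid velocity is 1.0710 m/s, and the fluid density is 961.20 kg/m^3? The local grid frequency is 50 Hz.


Step 1: Re = rho*vel*D/mu = 961.2*1.071*0.373/0.00076 = 5.0524e+05
Step 2: Re = 5.0524e+05 > 4000, so flow is turbulent.
Re = 5.0524e+05 (turbulent)


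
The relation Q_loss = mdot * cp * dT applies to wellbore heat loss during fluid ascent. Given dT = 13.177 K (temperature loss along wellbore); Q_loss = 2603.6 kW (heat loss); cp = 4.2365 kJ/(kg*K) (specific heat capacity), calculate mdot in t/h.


mdot = Q_loss / (cp * dT)
mdot = 2603.6 / (4.2365 * 13.177)
mdot = 46.63914 kg/s
Convert: 46.63914 kg/s * 3.6 = 167.90 t/h
mdot = 167.90 t/h


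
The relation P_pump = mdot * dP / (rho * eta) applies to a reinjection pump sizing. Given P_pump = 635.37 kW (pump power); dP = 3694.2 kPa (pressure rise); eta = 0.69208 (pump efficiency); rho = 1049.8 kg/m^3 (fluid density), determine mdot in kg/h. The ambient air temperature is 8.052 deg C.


mdot = P_pump * rho * eta / dP
mdot = 635.37 * 1049.8 * 0.69208 / 3694.2
mdot = 124.9595 kg/s
Convert: 124.9595 kg/s * 3600.0 = 4.4985e+05 kg/h
mdot = 4.4985e+05 kg/h


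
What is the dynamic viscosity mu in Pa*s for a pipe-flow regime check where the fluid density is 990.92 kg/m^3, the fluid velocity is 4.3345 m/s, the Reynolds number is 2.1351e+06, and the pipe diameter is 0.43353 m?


mu = rho * vel * D / Re
mu = 990.92 * 4.3345 * 0.43353 / 2.1351e+06
mu = 0.00087212 Pa*s


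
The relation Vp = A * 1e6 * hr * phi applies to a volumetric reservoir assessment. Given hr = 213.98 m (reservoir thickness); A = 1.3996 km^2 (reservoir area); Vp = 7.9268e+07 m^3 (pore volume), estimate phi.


phi = Vp / (A * 1e6 * hr)
phi = 7.9268e+07 / (1.3996 * 1e6 * 213.98)
phi = 0.26468


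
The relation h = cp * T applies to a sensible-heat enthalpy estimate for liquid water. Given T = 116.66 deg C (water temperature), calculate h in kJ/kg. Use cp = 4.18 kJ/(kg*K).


h = cp * T
h = 4.18 * 116.66
h = 487.64 kJ/kg


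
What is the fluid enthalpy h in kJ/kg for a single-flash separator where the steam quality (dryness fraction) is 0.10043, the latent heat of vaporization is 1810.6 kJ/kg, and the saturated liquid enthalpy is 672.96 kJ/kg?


h = hf + x * hfg
h = 672.96 + 0.10043 * 1810.6
h = 854.80 kJ/kg


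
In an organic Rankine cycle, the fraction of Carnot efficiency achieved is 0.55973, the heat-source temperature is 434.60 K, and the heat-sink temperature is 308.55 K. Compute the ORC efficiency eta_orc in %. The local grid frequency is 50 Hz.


eta_orc = (1 - Tc/Th) * f * 100
eta_orc = (1 - 308.55/434.60) * 0.55973 * 100
eta_orc = 16.234 %


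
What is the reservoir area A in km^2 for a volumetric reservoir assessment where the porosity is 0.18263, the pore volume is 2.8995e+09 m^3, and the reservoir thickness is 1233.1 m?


A = Vp / (1e6 * hr * phi)
A = 2.8995e+09 / (1e6 * 1233.1 * 0.18263)
A = 12.875 km^2


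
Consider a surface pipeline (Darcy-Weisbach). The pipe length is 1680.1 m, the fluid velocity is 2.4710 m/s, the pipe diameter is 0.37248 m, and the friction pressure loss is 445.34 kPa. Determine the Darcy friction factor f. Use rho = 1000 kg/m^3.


f = dP*1000 / ((L/D)*(rho*vel^2/2))
f = 445.34*1000 / ((1680.1/0.37248)*(1000*2.4710^2/2))
f = 0.032340


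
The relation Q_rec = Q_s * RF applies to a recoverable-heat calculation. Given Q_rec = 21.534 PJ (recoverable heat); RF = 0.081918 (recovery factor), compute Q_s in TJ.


Q_s = Q_rec / RF
Q_s = 21.534 / 0.081918
Q_s = 262.8726 PJ
Convert: 262.8726 PJ * 1000.0 = 2.6287e+05 TJ
Q_s = 2.6287e+05 TJ


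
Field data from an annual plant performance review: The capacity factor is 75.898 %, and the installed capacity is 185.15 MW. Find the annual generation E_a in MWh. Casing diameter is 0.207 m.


E_a = CF / 100 * cap * 8760
E_a = 75.898 / 100 * 185.15 * 8760
E_a = 1.2310e+06 MWh


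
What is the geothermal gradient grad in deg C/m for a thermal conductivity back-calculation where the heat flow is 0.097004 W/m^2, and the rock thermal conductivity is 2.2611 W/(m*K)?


grad = q / k * 1000
grad = 0.097004 / 2.2611 * 1000
grad = 42.90124 deg C/km
Convert: 42.90124 deg C/km * 0.001 = 0.042901 deg C/m
grad = 0.042901 deg C/m


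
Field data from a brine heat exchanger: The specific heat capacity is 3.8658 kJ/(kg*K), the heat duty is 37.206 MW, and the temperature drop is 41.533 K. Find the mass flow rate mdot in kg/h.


mdot = Q * 1000 / (cp * dT)
mdot = 37.206 * 1000 / (3.8658 * 41.533)
mdot = 231.7290 kg/s
Convert: 231.7290 kg/s * 3600.0 = 8.3422e+05 kg/h
mdot = 8.3422e+05 kg/h


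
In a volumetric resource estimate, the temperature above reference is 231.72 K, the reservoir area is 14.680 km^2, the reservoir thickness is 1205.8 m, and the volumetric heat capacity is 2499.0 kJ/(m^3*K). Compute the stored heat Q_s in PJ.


Step 1: Vr = A*1e6*hr = 14.68*1e6*1205.8 = 1.770114e+10 m^3
Step 2: Q_s = Vr*rhoc*dT/1e12 = 1.770114e+10*2499.0*231.72/1e12 = 10250 PJ
Q_s = 10250 PJ


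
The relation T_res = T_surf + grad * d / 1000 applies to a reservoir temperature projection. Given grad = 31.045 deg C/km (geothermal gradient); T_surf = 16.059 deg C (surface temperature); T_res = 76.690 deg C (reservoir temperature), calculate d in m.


d = (T_res - T_surf) / grad * 1000
d = (76.690 - 16.059) / 31.045 * 1000
d = 1953.0 m


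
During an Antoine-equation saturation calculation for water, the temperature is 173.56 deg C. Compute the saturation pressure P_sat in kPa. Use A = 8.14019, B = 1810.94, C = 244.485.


P_sat = 10^(A - B/(C + T)) / 760 * 0.101325
P_sat = 10^(8.14019 - 1810.94/(244.485 + 173.56)) / 760 * 0.101325
P_sat = 0.8573675 MPa
Convert: 0.8573675 MPa * 1000.0 = 857.37 kPa
P_sat = 857.37 kPa


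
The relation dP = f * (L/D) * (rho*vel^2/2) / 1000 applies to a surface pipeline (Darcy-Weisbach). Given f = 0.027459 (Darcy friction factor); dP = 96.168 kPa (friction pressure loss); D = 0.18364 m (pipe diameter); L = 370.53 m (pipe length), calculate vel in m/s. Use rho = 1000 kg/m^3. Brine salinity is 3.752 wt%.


vel = sqrt(dP*1000*2*D / (f*L*rho))
vel = sqrt(96.168*1000*2*0.18364 / (0.027459*370.53*1000))
vel = 1.8632 m/s


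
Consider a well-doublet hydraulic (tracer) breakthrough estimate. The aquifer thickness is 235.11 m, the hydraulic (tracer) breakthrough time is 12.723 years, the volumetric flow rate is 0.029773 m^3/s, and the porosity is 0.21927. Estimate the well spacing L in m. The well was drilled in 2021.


L = sqrt(t_bt*365.25*86400*3*Qv / (pi*hr*phi))
L = sqrt(12.723*365.25*86400*3*0.029773 / (pi*235.11*0.21927))
L = 470.56 m


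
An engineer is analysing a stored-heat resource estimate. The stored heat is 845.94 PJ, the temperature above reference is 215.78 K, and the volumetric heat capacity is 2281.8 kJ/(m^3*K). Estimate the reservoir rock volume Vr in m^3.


Vr = Q_s * 1e12 / (rhoc * dT)
Vr = 845.94 * 1e12 / (2281.8 * 215.78)
Vr = 1.7181e+09 m^3


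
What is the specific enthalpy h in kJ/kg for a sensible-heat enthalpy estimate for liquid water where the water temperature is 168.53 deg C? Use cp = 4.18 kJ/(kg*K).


h = cp * T
h = 4.18 * 168.53
h = 704.46 kJ/kg


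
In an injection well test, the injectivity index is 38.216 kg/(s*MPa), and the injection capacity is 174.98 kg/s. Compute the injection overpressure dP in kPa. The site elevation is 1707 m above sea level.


dP = mdot * 1000 / II
dP = 174.98 * 1000 / 38.216
dP = 4578.7 kPa


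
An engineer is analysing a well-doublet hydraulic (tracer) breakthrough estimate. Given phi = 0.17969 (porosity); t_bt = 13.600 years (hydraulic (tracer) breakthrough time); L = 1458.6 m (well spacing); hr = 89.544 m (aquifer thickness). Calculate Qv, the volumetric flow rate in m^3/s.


Qv = pi*hr*phi*L^2 / (3*t_bt*365.25*86400)
Qv = pi*89.544*0.17969*1458.6^2 / (3*13.600*365.25*86400)
Qv = 0.083525 m^3/s


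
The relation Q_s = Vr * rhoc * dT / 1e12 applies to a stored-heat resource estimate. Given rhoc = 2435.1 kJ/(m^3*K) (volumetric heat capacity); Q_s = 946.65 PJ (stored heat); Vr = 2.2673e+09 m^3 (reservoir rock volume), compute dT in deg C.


dT = Q_s * 1e12 / (Vr * rhoc)
dT = 946.65 * 1e12 / (2.2673e+09 * 2435.1)
dT = 171.4603 K
Convert (temperature difference, 1 K = 1 deg C): 171.4603 K = 171.4603 deg C
dT = 171.46 deg C


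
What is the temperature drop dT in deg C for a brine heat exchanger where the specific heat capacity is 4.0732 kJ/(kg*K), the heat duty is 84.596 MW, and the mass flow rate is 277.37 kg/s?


dT = Q * 1000 / (mdot * cp)
dT = 84.596 * 1000 / (277.37 * 4.0732)
dT = 74.87806 K
Convert (temperature difference, 1 K = 1 deg C): 74.87806 K = 74.87806 deg C
dT = 74.878 deg C


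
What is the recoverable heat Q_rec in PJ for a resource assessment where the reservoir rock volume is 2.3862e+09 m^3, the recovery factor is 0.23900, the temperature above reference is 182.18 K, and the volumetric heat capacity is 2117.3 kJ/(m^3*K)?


Step 1: Q_s = Vr*rhoc*dT/1e12 = 2.3862e+09*2117.3*182.18/1e12 = 920.4282 PJ
Step 2: Q_rec = Q_s * RF = 920.4282 * 0.239 = 219.98 PJ
Q_rec = 219.98 PJ


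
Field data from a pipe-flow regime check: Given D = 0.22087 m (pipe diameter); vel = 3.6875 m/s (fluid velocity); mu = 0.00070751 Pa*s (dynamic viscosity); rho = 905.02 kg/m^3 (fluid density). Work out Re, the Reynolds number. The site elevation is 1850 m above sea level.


Re = rho * vel * D / mu
Re = 905.02 * 3.6875 * 0.22087 / 0.00070751
Re = 1.0418e+06


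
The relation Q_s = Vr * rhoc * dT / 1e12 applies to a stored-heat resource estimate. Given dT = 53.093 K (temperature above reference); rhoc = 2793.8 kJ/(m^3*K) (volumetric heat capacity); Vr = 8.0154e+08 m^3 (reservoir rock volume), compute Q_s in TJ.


Q_s = Vr * rhoc * dT / 1e12
Q_s = 8.0154e+08 * 2793.8 * 53.093 / 1e12
Q_s = 118.8934 PJ
Convert: 118.8934 PJ * 1000.0 = 1.1889e+05 TJ
Q_s = 1.1889e+05 TJ


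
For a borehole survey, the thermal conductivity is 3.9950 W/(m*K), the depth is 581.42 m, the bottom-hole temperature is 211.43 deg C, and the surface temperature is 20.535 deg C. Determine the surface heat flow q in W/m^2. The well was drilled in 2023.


Step 1: grad = (T_d - T_surf)/d * 1000 = (211.43 - 20.535)/581.42 * 1000 = 328.3255 deg C/km
Step 2: q = k * grad / 1000 = 3.995 * 328.3255 / 1000 = 1.3117 W/m^2
q = 1.3117 W/m^2


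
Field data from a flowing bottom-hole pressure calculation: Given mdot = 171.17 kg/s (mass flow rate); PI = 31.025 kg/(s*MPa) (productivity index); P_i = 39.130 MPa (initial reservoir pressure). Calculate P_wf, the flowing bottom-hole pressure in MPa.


P_wf = P_i - mdot / PI
P_wf = 39.130 - 171.17 / 31.025
P_wf = 33.613 MPa


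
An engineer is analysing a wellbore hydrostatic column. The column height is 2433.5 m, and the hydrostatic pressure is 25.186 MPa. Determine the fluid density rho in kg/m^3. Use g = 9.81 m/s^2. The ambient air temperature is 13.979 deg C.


rho = P * 1e6 / (g * h)
rho = 25.186 * 1e6 / (9.81 * 2433.5)
rho = 1055.0 kg/m^3


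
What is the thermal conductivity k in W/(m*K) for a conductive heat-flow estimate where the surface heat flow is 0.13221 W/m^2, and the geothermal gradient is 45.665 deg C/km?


k = q * 1000 / grad
k = 0.13221 * 1000 / 45.665
k = 2.8952 W/(m*K)


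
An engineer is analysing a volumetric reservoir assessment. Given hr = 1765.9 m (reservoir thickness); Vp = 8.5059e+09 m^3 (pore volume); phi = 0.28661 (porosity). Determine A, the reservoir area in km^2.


A = Vp / (1e6 * hr * phi)
A = 8.5059e+09 / (1e6 * 1765.9 * 0.28661)
A = 16.806 km^2


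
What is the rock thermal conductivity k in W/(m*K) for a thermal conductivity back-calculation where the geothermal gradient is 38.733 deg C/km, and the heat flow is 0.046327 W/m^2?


k = q / (grad / 1000)
k = 0.046327 / (38.733 / 1000)
k = 1.1961 W/(m*K)


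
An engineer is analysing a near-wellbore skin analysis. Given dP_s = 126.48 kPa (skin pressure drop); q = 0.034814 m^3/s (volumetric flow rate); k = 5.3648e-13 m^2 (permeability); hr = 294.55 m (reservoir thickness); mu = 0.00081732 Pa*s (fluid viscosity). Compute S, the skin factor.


S = dP_s * 1000 * 2*pi*k*hr / (q*mu)
S = 126.48 * 1000 * 2*pi*5.3648e-13*294.55 / (0.034814*0.00081732)
S = 4.4133


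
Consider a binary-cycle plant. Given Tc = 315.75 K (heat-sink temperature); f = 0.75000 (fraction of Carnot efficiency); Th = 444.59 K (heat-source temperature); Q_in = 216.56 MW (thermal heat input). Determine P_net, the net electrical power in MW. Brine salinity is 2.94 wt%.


Step 1: eta = (1 - Tc/Th)*f = (1 - 315.75/444.59)*0.75 = 0.2173463
Step 2: P_net = eta * Q_in = 0.2173463 * 216.56 = 47.069 MW
P_net = 47.069 MW


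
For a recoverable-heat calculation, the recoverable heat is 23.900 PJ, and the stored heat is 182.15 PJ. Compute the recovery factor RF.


RF = Q_rec / Q_s
RF = 23.900 / 182.15
RF = 0.13121


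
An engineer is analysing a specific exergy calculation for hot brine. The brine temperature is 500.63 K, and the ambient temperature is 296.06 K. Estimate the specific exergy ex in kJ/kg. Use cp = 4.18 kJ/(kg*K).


ex = cp * ((T_b - T_0) - T_0 * ln(T_b/T_0))
ex = 4.18 * ((500.63 - 296.06) - 296.06 * ln(500.63/296.06))
ex = 205.02 kJ/kg


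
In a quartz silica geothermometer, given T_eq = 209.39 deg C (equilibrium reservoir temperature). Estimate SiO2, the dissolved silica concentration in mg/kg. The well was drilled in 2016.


SiO2 = 10^(5.19 - 1309/(T_eq + 273.15))
SiO2 = 10^(5.19 - 1309/(209.39 + 273.15))
SiO2 = 300.10 mg/kg


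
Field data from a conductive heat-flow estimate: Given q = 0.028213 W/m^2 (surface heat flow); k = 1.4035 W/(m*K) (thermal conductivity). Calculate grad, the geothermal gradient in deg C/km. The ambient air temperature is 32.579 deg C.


grad = q * 1000 / k
grad = 0.028213 * 1000 / 1.4035
grad = 20.102 deg C/km


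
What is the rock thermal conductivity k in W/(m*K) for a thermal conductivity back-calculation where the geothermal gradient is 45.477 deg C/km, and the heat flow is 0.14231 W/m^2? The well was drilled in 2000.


k = q / (grad / 1000)
k = 0.14231 / (45.477 / 1000)
k = 3.1293 W/(m*K)


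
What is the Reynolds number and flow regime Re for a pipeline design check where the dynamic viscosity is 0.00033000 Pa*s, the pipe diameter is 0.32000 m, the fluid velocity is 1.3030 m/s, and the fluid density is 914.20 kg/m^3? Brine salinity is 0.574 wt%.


Step 1: Re = rho*vel*D/mu = 914.2*1.303*0.32/0.00033 = 1.1551e+06
Step 2: Re = 1.1551e+06 > 4000, so flow is turbulent.
Re = 1.1551e+06 (turbulent)


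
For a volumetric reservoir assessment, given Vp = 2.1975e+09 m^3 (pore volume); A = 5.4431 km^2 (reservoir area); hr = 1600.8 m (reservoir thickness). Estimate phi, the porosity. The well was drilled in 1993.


phi = Vp / (A * 1e6 * hr)
phi = 2.1975e+09 / (5.4431 * 1e6 * 1600.8)
phi = 0.25220


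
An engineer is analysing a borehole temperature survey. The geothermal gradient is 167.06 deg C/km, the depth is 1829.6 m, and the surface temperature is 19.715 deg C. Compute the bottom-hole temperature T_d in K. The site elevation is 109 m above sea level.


T_d = T_surf + grad * d / 1000
T_d = 19.715 + 167.06 * 1829.6 / 1000
T_d = 325.3680 deg C
Convert to K: 325.3680 + 273.15 = 598.52 K
T_d = 598.52 K


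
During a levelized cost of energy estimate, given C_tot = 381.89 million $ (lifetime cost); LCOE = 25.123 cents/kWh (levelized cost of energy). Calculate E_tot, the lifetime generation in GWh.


E_tot = C_tot / LCOE * 100
E_tot = 381.89 / 25.123 * 100
E_tot = 1520.1 GWh


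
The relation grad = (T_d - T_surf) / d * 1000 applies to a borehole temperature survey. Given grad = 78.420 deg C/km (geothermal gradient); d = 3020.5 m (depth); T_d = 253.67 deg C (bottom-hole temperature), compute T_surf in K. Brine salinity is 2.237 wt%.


T_surf = T_d - grad * d / 1000
T_surf = 253.67 - 78.420 * 3020.5 / 1000
T_surf = 16.80239 deg C
Convert to K: 16.80239 + 273.15 = 289.95 K
T_surf = 289.95 K


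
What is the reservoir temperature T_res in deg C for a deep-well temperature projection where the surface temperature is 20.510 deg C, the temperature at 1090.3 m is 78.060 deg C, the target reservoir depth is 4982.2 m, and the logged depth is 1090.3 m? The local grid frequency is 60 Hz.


Step 1: grad = (T_d1 - T_surf)/d1 * 1000 = (78.06 - 20.51)/1090.3 * 1000 = 52.78364 deg C/km
Step 2: T_res = T_surf + grad*d2/1000 = 20.51 + 52.78364*4982.2/1000 = 283.49 deg C
T_res = 283.49 deg C


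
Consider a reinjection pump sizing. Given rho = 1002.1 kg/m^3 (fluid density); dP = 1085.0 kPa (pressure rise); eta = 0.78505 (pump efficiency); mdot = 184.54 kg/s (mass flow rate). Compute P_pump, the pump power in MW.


P_pump = mdot * dP / (rho * eta)
P_pump = 184.54 * 1085.0 / (1002.1 * 0.78505)
P_pump = 254.5141 kW
Convert: 254.5141 kW * 0.001 = 0.25451 MW
P_pump = 0.25451 MW


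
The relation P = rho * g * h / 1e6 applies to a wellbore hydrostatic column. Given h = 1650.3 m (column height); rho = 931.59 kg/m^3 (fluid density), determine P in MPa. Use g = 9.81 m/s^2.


P = rho * g * h / 1e6
P = 931.59 * 9.81 * 1650.3 / 1e6
P = 15.082 MPa


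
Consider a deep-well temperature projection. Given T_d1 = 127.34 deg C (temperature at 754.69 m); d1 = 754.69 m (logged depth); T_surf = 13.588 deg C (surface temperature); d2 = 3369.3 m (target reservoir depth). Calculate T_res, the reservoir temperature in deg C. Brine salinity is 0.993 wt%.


Step 1: grad = (T_d1 - T_surf)/d1 * 1000 = (127.34 - 13.588)/754.69 * 1000 = 150.7268 deg C/km
Step 2: T_res = T_surf + grad*d2/1000 = 13.588 + 150.7268*3369.3/1000 = 521.43 deg C
T_res = 521.43 deg C


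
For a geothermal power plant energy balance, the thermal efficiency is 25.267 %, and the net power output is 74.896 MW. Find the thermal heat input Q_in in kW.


Q_in = W_net / (eta / 100)
Q_in = 74.896 / (25.267 / 100)
Q_in = 296.4183 MW
Convert: 296.4183 MW * 1000.0 = 2.9642e+05 kW
Q_in = 2.9642e+05 kW


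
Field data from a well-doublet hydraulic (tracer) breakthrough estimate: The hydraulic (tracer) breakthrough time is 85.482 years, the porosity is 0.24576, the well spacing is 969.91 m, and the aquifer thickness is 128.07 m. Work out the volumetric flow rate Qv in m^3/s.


Qv = pi*hr*phi*L^2 / (3*t_bt*365.25*86400)
Qv = pi*128.07*0.24576*969.91^2 / (3*85.482*365.25*86400)
Qv = 0.011494 m^3/s


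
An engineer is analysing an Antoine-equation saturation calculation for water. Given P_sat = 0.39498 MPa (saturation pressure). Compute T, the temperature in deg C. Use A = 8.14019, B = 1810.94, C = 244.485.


T = B / (A - log10(P_sat * 760 / 0.101325)) - C
T = 1810.94 / (8.14019 - log10(0.39498 * 760 / 0.101325)) - 244.485
T = 143.42 deg C


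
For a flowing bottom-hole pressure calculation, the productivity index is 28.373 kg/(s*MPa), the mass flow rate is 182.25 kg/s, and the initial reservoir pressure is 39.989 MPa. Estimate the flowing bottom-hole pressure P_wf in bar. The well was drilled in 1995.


P_wf = P_i - mdot / PI
P_wf = 39.989 - 182.25 / 28.373
P_wf = 33.56564 MPa
Convert: 33.56564 MPa * 10.0 = 335.66 bar
P_wf = 335.66 bar


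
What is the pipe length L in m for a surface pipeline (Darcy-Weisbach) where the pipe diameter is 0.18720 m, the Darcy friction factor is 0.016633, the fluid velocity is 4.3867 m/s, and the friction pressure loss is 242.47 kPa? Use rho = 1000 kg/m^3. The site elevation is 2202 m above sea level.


L = dP*1000*D / (f*rho*vel^2/2)
L = 242.47*1000*0.18720 / (0.016633*1000*4.3867^2/2)
L = 283.63 m


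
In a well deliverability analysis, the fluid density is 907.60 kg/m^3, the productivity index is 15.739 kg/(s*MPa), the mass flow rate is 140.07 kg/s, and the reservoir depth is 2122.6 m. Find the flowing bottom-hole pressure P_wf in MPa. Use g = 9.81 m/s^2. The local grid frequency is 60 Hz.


Step 1: P_i = rho*g*h/1e6 = 907.6*9.81*2122.6/1e6 = 18.89869 MPa
Step 2: P_wf = P_i - mdot/PI = 18.89869 - 140.07/15.739 = 9.9991 MPa
P_wf = 9.9991 MPa


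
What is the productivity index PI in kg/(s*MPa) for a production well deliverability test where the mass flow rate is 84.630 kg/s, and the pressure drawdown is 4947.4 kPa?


PI = mdot * 1000 / dP
PI = 84.630 * 1000 / 4947.4
PI = 17.106 kg/(s*MPa)


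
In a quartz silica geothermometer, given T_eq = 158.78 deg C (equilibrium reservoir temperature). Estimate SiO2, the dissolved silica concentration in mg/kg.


SiO2 = 10^(5.19 - 1309/(T_eq + 273.15))
SiO2 = 10^(5.19 - 1309/(158.78 + 273.15))
SiO2 = 144.35 mg/kg


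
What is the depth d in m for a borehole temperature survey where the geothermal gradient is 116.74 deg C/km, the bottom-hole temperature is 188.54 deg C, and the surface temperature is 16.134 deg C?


d = (T_d - T_surf) / grad * 1000
d = (188.54 - 16.134) / 116.74 * 1000
d = 1476.8 m


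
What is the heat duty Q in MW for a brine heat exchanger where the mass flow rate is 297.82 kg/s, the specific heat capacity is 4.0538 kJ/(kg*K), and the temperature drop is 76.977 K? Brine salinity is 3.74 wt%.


Q = mdot * cp * dT / 1000
Q = 297.82 * 4.0538 * 76.977 / 1000
Q = 92.935 MW


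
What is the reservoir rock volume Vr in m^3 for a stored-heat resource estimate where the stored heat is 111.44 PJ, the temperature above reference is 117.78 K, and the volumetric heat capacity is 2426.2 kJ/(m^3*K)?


Vr = Q_s * 1e12 / (rhoc * dT)
Vr = 111.44 * 1e12 / (2426.2 * 117.78)
Vr = 3.8998e+08 m^3


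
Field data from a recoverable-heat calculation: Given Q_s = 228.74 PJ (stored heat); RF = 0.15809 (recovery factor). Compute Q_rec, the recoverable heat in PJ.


Q_rec = Q_s * RF
Q_rec = 228.74 * 0.15809
Q_rec = 36.162 PJ


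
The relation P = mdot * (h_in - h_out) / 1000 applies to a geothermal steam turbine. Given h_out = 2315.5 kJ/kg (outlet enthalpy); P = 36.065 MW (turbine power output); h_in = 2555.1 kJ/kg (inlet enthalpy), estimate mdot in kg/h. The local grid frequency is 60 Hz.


mdot = P * 1000 / (h_in - h_out)
mdot = 36.065 * 1000 / (2555.1 - 2315.5)
mdot = 150.5217 kg/s
Convert: 150.5217 kg/s * 3600.0 = 5.4188e+05 kg/h
mdot = 5.4188e+05 kg/h


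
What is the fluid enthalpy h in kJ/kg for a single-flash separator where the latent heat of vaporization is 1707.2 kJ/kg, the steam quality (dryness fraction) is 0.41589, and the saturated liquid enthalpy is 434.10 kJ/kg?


h = hf + x * hfg
h = 434.10 + 0.41589 * 1707.2
h = 1144.1 kJ/kg


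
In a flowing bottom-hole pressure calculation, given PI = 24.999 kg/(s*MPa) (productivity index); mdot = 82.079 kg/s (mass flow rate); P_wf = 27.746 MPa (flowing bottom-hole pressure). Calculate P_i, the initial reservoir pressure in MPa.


P_i = P_wf + mdot / PI
P_i = 27.746 + 82.079 / 24.999
P_i = 31.029 MPa


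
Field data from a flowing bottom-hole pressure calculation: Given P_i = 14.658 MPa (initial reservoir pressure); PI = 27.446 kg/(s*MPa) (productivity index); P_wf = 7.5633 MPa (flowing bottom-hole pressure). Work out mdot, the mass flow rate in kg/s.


mdot = (P_i - P_wf) * PI
mdot = (14.658 - 7.5633) * 27.446
mdot = 194.72 kg/s


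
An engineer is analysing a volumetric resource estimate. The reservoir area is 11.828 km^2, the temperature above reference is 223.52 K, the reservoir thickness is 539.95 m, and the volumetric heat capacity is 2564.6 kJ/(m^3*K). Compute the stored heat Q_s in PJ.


Step 1: Vr = A*1e6*hr = 11.828*1e6*539.95 = 6.386529e+09 m^3
Step 2: Q_s = Vr*rhoc*dT/1e12 = 6.386529e+09*2564.6*223.52/1e12 = 3661.0 PJ
Q_s = 3661.0 PJ


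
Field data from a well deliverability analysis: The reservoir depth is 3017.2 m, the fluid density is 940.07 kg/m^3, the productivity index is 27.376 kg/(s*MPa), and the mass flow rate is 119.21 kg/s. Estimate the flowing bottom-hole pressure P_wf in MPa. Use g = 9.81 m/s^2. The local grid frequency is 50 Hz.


Step 1: P_i = rho*g*h/1e6 = 940.07*9.81*3017.2/1e6 = 27.82488 MPa
Step 2: P_wf = P_i - mdot/PI = 27.82488 - 119.21/27.376 = 23.470 MPa
P_wf = 23.470 MPa


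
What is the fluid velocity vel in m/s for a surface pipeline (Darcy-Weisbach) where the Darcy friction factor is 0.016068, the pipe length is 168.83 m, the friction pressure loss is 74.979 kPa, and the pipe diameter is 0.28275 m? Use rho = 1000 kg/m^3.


vel = sqrt(dP*1000*2*D / (f*L*rho))
vel = sqrt(74.979*1000*2*0.28275 / (0.016068*168.83*1000))
vel = 3.9535 m/s


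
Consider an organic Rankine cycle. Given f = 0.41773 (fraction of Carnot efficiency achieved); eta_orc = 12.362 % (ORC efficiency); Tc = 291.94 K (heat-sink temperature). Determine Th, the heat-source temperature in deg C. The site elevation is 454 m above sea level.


Th = Tc / (1 - (eta_orc/100)/f)
Th = 291.94 / (1 - (12.362/100)/0.41773)
Th = 414.6479 K
Convert to deg C: 414.6479 - 273.15 = 141.50 deg C
Th = 141.50 deg C


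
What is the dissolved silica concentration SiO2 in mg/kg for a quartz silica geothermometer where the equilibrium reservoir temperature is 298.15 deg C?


SiO2 = 10^(5.19 - 1309/(T_eq + 273.15))
SiO2 = 10^(5.19 - 1309/(298.15 + 273.15))
SiO2 = 792.02 mg/kg


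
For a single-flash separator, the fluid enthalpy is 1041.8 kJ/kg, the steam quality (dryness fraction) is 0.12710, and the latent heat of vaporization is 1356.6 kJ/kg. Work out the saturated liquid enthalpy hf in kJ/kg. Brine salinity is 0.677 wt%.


hf = h - x * hfg
hf = 1041.8 - 0.12710 * 1356.6
hf = 869.38 kJ/kg


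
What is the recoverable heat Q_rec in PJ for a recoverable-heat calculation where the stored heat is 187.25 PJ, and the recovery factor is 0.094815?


Q_rec = Q_s * RF
Q_rec = 187.25 * 0.094815
Q_rec = 17.754 PJ
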